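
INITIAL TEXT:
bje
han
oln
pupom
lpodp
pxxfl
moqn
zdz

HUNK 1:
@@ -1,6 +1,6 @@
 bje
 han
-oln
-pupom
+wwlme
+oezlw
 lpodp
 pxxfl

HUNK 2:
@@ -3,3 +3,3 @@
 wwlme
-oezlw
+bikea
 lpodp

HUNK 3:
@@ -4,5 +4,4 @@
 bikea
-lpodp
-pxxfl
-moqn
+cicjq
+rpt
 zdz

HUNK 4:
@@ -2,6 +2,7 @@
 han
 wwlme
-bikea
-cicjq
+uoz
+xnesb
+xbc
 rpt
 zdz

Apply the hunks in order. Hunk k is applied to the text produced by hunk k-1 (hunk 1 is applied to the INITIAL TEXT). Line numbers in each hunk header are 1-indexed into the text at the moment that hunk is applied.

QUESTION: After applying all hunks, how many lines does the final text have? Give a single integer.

Answer: 8

Derivation:
Hunk 1: at line 1 remove [oln,pupom] add [wwlme,oezlw] -> 8 lines: bje han wwlme oezlw lpodp pxxfl moqn zdz
Hunk 2: at line 3 remove [oezlw] add [bikea] -> 8 lines: bje han wwlme bikea lpodp pxxfl moqn zdz
Hunk 3: at line 4 remove [lpodp,pxxfl,moqn] add [cicjq,rpt] -> 7 lines: bje han wwlme bikea cicjq rpt zdz
Hunk 4: at line 2 remove [bikea,cicjq] add [uoz,xnesb,xbc] -> 8 lines: bje han wwlme uoz xnesb xbc rpt zdz
Final line count: 8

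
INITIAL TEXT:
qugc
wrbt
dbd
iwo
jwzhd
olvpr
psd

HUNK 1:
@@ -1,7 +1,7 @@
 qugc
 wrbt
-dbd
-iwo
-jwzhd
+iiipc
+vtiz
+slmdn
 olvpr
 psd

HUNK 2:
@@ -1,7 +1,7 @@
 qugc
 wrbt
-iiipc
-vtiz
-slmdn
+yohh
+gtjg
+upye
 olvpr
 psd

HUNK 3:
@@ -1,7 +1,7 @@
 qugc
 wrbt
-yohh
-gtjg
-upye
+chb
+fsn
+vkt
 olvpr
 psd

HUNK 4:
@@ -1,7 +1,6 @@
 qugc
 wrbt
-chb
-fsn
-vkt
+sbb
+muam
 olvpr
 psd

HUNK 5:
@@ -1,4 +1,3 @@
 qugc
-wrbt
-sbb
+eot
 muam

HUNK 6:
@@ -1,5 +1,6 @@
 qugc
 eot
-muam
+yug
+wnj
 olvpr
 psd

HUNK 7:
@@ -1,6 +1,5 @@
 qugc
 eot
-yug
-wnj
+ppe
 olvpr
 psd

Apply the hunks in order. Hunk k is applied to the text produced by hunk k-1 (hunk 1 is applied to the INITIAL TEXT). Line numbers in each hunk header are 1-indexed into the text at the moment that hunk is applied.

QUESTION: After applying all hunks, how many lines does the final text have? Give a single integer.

Answer: 5

Derivation:
Hunk 1: at line 1 remove [dbd,iwo,jwzhd] add [iiipc,vtiz,slmdn] -> 7 lines: qugc wrbt iiipc vtiz slmdn olvpr psd
Hunk 2: at line 1 remove [iiipc,vtiz,slmdn] add [yohh,gtjg,upye] -> 7 lines: qugc wrbt yohh gtjg upye olvpr psd
Hunk 3: at line 1 remove [yohh,gtjg,upye] add [chb,fsn,vkt] -> 7 lines: qugc wrbt chb fsn vkt olvpr psd
Hunk 4: at line 1 remove [chb,fsn,vkt] add [sbb,muam] -> 6 lines: qugc wrbt sbb muam olvpr psd
Hunk 5: at line 1 remove [wrbt,sbb] add [eot] -> 5 lines: qugc eot muam olvpr psd
Hunk 6: at line 1 remove [muam] add [yug,wnj] -> 6 lines: qugc eot yug wnj olvpr psd
Hunk 7: at line 1 remove [yug,wnj] add [ppe] -> 5 lines: qugc eot ppe olvpr psd
Final line count: 5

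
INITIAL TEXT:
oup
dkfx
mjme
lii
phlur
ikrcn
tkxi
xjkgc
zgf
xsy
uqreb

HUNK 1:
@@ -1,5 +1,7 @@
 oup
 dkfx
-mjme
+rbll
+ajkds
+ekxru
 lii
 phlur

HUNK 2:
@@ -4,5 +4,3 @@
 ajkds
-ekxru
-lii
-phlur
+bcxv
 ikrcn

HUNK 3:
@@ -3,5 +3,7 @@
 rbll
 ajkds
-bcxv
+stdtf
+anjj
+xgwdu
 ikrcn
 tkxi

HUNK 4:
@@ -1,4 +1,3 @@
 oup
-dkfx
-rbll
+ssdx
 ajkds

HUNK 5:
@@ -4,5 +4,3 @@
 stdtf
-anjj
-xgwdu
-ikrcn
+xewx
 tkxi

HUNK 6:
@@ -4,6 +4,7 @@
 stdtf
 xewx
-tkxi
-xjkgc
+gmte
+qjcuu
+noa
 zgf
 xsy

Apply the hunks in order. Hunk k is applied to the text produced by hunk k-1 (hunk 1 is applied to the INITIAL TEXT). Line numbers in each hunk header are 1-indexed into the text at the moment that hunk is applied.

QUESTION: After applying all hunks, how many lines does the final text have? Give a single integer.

Hunk 1: at line 1 remove [mjme] add [rbll,ajkds,ekxru] -> 13 lines: oup dkfx rbll ajkds ekxru lii phlur ikrcn tkxi xjkgc zgf xsy uqreb
Hunk 2: at line 4 remove [ekxru,lii,phlur] add [bcxv] -> 11 lines: oup dkfx rbll ajkds bcxv ikrcn tkxi xjkgc zgf xsy uqreb
Hunk 3: at line 3 remove [bcxv] add [stdtf,anjj,xgwdu] -> 13 lines: oup dkfx rbll ajkds stdtf anjj xgwdu ikrcn tkxi xjkgc zgf xsy uqreb
Hunk 4: at line 1 remove [dkfx,rbll] add [ssdx] -> 12 lines: oup ssdx ajkds stdtf anjj xgwdu ikrcn tkxi xjkgc zgf xsy uqreb
Hunk 5: at line 4 remove [anjj,xgwdu,ikrcn] add [xewx] -> 10 lines: oup ssdx ajkds stdtf xewx tkxi xjkgc zgf xsy uqreb
Hunk 6: at line 4 remove [tkxi,xjkgc] add [gmte,qjcuu,noa] -> 11 lines: oup ssdx ajkds stdtf xewx gmte qjcuu noa zgf xsy uqreb
Final line count: 11

Answer: 11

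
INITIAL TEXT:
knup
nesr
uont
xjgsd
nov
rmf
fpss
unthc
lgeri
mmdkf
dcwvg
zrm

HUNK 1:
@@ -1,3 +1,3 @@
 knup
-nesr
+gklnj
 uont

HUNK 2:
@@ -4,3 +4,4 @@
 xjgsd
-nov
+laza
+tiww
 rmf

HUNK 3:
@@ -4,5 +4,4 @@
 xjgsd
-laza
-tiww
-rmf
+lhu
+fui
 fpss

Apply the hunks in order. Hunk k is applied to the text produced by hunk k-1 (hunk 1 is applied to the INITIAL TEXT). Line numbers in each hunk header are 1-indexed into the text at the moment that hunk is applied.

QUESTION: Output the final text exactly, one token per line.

Hunk 1: at line 1 remove [nesr] add [gklnj] -> 12 lines: knup gklnj uont xjgsd nov rmf fpss unthc lgeri mmdkf dcwvg zrm
Hunk 2: at line 4 remove [nov] add [laza,tiww] -> 13 lines: knup gklnj uont xjgsd laza tiww rmf fpss unthc lgeri mmdkf dcwvg zrm
Hunk 3: at line 4 remove [laza,tiww,rmf] add [lhu,fui] -> 12 lines: knup gklnj uont xjgsd lhu fui fpss unthc lgeri mmdkf dcwvg zrm

Answer: knup
gklnj
uont
xjgsd
lhu
fui
fpss
unthc
lgeri
mmdkf
dcwvg
zrm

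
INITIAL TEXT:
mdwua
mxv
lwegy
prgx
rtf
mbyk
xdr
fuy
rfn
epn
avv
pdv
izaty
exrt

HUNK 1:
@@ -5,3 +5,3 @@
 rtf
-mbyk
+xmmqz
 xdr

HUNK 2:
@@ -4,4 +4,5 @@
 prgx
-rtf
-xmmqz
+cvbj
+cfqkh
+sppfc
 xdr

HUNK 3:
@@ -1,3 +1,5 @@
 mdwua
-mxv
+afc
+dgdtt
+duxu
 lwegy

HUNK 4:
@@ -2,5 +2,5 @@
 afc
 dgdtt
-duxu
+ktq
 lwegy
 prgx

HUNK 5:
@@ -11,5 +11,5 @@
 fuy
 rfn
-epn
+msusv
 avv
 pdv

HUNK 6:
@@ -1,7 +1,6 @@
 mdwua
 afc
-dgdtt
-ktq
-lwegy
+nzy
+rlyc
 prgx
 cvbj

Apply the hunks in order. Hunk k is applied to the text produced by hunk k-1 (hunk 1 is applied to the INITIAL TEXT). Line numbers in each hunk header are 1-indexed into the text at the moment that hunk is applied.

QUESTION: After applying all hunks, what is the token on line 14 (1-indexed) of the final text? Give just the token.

Hunk 1: at line 5 remove [mbyk] add [xmmqz] -> 14 lines: mdwua mxv lwegy prgx rtf xmmqz xdr fuy rfn epn avv pdv izaty exrt
Hunk 2: at line 4 remove [rtf,xmmqz] add [cvbj,cfqkh,sppfc] -> 15 lines: mdwua mxv lwegy prgx cvbj cfqkh sppfc xdr fuy rfn epn avv pdv izaty exrt
Hunk 3: at line 1 remove [mxv] add [afc,dgdtt,duxu] -> 17 lines: mdwua afc dgdtt duxu lwegy prgx cvbj cfqkh sppfc xdr fuy rfn epn avv pdv izaty exrt
Hunk 4: at line 2 remove [duxu] add [ktq] -> 17 lines: mdwua afc dgdtt ktq lwegy prgx cvbj cfqkh sppfc xdr fuy rfn epn avv pdv izaty exrt
Hunk 5: at line 11 remove [epn] add [msusv] -> 17 lines: mdwua afc dgdtt ktq lwegy prgx cvbj cfqkh sppfc xdr fuy rfn msusv avv pdv izaty exrt
Hunk 6: at line 1 remove [dgdtt,ktq,lwegy] add [nzy,rlyc] -> 16 lines: mdwua afc nzy rlyc prgx cvbj cfqkh sppfc xdr fuy rfn msusv avv pdv izaty exrt
Final line 14: pdv

Answer: pdv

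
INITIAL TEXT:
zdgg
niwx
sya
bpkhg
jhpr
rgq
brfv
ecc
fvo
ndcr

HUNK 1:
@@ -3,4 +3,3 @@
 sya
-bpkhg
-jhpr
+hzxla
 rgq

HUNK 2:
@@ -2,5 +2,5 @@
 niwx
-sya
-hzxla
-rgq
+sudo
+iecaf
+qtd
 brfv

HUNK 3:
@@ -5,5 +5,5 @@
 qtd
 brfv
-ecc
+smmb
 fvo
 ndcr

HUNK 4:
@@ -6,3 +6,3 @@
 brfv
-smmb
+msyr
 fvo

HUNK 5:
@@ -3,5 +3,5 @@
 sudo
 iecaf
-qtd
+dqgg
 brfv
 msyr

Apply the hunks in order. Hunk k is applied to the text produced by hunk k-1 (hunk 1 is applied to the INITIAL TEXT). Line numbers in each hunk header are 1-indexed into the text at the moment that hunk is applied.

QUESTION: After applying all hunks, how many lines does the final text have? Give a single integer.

Hunk 1: at line 3 remove [bpkhg,jhpr] add [hzxla] -> 9 lines: zdgg niwx sya hzxla rgq brfv ecc fvo ndcr
Hunk 2: at line 2 remove [sya,hzxla,rgq] add [sudo,iecaf,qtd] -> 9 lines: zdgg niwx sudo iecaf qtd brfv ecc fvo ndcr
Hunk 3: at line 5 remove [ecc] add [smmb] -> 9 lines: zdgg niwx sudo iecaf qtd brfv smmb fvo ndcr
Hunk 4: at line 6 remove [smmb] add [msyr] -> 9 lines: zdgg niwx sudo iecaf qtd brfv msyr fvo ndcr
Hunk 5: at line 3 remove [qtd] add [dqgg] -> 9 lines: zdgg niwx sudo iecaf dqgg brfv msyr fvo ndcr
Final line count: 9

Answer: 9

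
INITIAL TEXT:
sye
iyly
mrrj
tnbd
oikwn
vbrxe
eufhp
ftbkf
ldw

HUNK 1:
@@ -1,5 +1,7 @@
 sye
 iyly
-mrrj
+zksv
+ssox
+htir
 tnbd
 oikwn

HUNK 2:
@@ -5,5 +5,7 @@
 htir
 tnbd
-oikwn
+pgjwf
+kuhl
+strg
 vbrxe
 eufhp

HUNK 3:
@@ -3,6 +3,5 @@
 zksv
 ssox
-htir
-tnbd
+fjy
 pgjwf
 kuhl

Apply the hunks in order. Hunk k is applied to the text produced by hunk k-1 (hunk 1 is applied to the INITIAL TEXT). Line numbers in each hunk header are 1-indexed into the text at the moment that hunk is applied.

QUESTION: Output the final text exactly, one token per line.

Answer: sye
iyly
zksv
ssox
fjy
pgjwf
kuhl
strg
vbrxe
eufhp
ftbkf
ldw

Derivation:
Hunk 1: at line 1 remove [mrrj] add [zksv,ssox,htir] -> 11 lines: sye iyly zksv ssox htir tnbd oikwn vbrxe eufhp ftbkf ldw
Hunk 2: at line 5 remove [oikwn] add [pgjwf,kuhl,strg] -> 13 lines: sye iyly zksv ssox htir tnbd pgjwf kuhl strg vbrxe eufhp ftbkf ldw
Hunk 3: at line 3 remove [htir,tnbd] add [fjy] -> 12 lines: sye iyly zksv ssox fjy pgjwf kuhl strg vbrxe eufhp ftbkf ldw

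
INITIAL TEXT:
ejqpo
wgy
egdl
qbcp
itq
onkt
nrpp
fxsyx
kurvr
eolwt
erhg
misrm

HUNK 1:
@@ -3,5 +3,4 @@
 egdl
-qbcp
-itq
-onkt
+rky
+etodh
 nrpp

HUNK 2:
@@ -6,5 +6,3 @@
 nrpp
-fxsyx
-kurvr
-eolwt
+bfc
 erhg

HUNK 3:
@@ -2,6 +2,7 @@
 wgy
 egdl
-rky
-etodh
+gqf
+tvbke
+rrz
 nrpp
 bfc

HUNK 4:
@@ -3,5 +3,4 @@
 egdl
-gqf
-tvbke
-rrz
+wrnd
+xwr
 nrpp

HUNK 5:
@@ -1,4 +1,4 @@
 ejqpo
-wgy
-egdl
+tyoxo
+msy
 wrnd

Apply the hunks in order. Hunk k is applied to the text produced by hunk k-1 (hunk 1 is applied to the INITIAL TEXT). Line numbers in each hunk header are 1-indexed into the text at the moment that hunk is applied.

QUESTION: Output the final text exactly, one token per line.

Answer: ejqpo
tyoxo
msy
wrnd
xwr
nrpp
bfc
erhg
misrm

Derivation:
Hunk 1: at line 3 remove [qbcp,itq,onkt] add [rky,etodh] -> 11 lines: ejqpo wgy egdl rky etodh nrpp fxsyx kurvr eolwt erhg misrm
Hunk 2: at line 6 remove [fxsyx,kurvr,eolwt] add [bfc] -> 9 lines: ejqpo wgy egdl rky etodh nrpp bfc erhg misrm
Hunk 3: at line 2 remove [rky,etodh] add [gqf,tvbke,rrz] -> 10 lines: ejqpo wgy egdl gqf tvbke rrz nrpp bfc erhg misrm
Hunk 4: at line 3 remove [gqf,tvbke,rrz] add [wrnd,xwr] -> 9 lines: ejqpo wgy egdl wrnd xwr nrpp bfc erhg misrm
Hunk 5: at line 1 remove [wgy,egdl] add [tyoxo,msy] -> 9 lines: ejqpo tyoxo msy wrnd xwr nrpp bfc erhg misrm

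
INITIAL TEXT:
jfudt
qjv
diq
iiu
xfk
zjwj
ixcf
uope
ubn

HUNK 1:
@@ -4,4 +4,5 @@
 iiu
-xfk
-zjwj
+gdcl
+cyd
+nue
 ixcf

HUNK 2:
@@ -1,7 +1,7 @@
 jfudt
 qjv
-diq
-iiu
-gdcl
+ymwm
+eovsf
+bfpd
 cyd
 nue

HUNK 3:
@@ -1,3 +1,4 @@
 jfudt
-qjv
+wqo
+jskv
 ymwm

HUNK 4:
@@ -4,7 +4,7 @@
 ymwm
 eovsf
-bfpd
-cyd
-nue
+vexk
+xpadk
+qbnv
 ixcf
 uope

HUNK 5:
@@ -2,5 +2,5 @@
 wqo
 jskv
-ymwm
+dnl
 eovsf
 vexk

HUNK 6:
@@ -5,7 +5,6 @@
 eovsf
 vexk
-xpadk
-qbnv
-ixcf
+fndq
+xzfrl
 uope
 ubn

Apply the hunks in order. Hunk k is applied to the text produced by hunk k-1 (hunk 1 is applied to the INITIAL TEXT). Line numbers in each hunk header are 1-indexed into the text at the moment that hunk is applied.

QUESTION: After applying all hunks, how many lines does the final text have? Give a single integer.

Answer: 10

Derivation:
Hunk 1: at line 4 remove [xfk,zjwj] add [gdcl,cyd,nue] -> 10 lines: jfudt qjv diq iiu gdcl cyd nue ixcf uope ubn
Hunk 2: at line 1 remove [diq,iiu,gdcl] add [ymwm,eovsf,bfpd] -> 10 lines: jfudt qjv ymwm eovsf bfpd cyd nue ixcf uope ubn
Hunk 3: at line 1 remove [qjv] add [wqo,jskv] -> 11 lines: jfudt wqo jskv ymwm eovsf bfpd cyd nue ixcf uope ubn
Hunk 4: at line 4 remove [bfpd,cyd,nue] add [vexk,xpadk,qbnv] -> 11 lines: jfudt wqo jskv ymwm eovsf vexk xpadk qbnv ixcf uope ubn
Hunk 5: at line 2 remove [ymwm] add [dnl] -> 11 lines: jfudt wqo jskv dnl eovsf vexk xpadk qbnv ixcf uope ubn
Hunk 6: at line 5 remove [xpadk,qbnv,ixcf] add [fndq,xzfrl] -> 10 lines: jfudt wqo jskv dnl eovsf vexk fndq xzfrl uope ubn
Final line count: 10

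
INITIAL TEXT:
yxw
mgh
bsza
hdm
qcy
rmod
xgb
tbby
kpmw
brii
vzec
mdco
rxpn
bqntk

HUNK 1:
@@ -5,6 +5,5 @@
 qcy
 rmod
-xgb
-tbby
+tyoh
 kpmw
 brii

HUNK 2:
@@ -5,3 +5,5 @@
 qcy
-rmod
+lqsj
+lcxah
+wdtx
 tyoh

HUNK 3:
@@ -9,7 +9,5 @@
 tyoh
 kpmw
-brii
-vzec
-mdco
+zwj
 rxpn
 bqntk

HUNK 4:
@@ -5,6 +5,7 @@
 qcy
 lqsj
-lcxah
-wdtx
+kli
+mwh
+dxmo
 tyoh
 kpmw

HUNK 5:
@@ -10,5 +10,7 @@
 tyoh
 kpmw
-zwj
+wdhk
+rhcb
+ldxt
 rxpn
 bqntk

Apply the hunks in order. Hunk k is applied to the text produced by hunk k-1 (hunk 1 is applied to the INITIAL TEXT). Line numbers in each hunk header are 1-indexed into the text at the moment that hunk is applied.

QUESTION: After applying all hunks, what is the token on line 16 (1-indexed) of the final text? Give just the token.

Answer: bqntk

Derivation:
Hunk 1: at line 5 remove [xgb,tbby] add [tyoh] -> 13 lines: yxw mgh bsza hdm qcy rmod tyoh kpmw brii vzec mdco rxpn bqntk
Hunk 2: at line 5 remove [rmod] add [lqsj,lcxah,wdtx] -> 15 lines: yxw mgh bsza hdm qcy lqsj lcxah wdtx tyoh kpmw brii vzec mdco rxpn bqntk
Hunk 3: at line 9 remove [brii,vzec,mdco] add [zwj] -> 13 lines: yxw mgh bsza hdm qcy lqsj lcxah wdtx tyoh kpmw zwj rxpn bqntk
Hunk 4: at line 5 remove [lcxah,wdtx] add [kli,mwh,dxmo] -> 14 lines: yxw mgh bsza hdm qcy lqsj kli mwh dxmo tyoh kpmw zwj rxpn bqntk
Hunk 5: at line 10 remove [zwj] add [wdhk,rhcb,ldxt] -> 16 lines: yxw mgh bsza hdm qcy lqsj kli mwh dxmo tyoh kpmw wdhk rhcb ldxt rxpn bqntk
Final line 16: bqntk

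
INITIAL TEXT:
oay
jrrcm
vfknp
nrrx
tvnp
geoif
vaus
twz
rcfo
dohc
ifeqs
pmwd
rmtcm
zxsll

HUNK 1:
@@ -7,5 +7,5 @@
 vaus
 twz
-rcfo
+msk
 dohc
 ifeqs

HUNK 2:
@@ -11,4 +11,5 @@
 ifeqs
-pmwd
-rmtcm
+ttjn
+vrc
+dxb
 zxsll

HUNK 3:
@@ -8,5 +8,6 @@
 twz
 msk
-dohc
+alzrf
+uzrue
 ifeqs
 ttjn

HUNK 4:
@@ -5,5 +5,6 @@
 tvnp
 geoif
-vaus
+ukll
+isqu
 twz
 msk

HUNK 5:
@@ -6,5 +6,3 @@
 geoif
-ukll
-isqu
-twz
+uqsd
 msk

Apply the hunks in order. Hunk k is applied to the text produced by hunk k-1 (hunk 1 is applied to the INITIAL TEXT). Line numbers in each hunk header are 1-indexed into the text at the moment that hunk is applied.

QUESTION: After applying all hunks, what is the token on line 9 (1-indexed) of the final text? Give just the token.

Answer: alzrf

Derivation:
Hunk 1: at line 7 remove [rcfo] add [msk] -> 14 lines: oay jrrcm vfknp nrrx tvnp geoif vaus twz msk dohc ifeqs pmwd rmtcm zxsll
Hunk 2: at line 11 remove [pmwd,rmtcm] add [ttjn,vrc,dxb] -> 15 lines: oay jrrcm vfknp nrrx tvnp geoif vaus twz msk dohc ifeqs ttjn vrc dxb zxsll
Hunk 3: at line 8 remove [dohc] add [alzrf,uzrue] -> 16 lines: oay jrrcm vfknp nrrx tvnp geoif vaus twz msk alzrf uzrue ifeqs ttjn vrc dxb zxsll
Hunk 4: at line 5 remove [vaus] add [ukll,isqu] -> 17 lines: oay jrrcm vfknp nrrx tvnp geoif ukll isqu twz msk alzrf uzrue ifeqs ttjn vrc dxb zxsll
Hunk 5: at line 6 remove [ukll,isqu,twz] add [uqsd] -> 15 lines: oay jrrcm vfknp nrrx tvnp geoif uqsd msk alzrf uzrue ifeqs ttjn vrc dxb zxsll
Final line 9: alzrf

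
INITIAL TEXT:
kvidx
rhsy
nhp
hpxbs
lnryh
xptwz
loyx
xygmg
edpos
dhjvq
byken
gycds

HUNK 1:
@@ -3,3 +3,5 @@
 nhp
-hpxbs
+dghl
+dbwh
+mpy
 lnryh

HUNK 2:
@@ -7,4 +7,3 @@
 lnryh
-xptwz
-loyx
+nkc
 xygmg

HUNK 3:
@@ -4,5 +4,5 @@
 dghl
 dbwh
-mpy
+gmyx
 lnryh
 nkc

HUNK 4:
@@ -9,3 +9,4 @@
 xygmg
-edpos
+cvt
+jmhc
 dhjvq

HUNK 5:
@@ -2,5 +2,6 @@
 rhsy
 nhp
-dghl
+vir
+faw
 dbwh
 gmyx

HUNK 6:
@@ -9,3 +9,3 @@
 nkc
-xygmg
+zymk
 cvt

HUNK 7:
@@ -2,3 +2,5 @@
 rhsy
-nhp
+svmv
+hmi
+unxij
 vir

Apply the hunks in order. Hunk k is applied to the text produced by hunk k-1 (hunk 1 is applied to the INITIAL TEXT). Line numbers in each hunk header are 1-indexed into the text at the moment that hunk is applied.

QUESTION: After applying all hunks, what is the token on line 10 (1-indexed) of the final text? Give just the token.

Answer: lnryh

Derivation:
Hunk 1: at line 3 remove [hpxbs] add [dghl,dbwh,mpy] -> 14 lines: kvidx rhsy nhp dghl dbwh mpy lnryh xptwz loyx xygmg edpos dhjvq byken gycds
Hunk 2: at line 7 remove [xptwz,loyx] add [nkc] -> 13 lines: kvidx rhsy nhp dghl dbwh mpy lnryh nkc xygmg edpos dhjvq byken gycds
Hunk 3: at line 4 remove [mpy] add [gmyx] -> 13 lines: kvidx rhsy nhp dghl dbwh gmyx lnryh nkc xygmg edpos dhjvq byken gycds
Hunk 4: at line 9 remove [edpos] add [cvt,jmhc] -> 14 lines: kvidx rhsy nhp dghl dbwh gmyx lnryh nkc xygmg cvt jmhc dhjvq byken gycds
Hunk 5: at line 2 remove [dghl] add [vir,faw] -> 15 lines: kvidx rhsy nhp vir faw dbwh gmyx lnryh nkc xygmg cvt jmhc dhjvq byken gycds
Hunk 6: at line 9 remove [xygmg] add [zymk] -> 15 lines: kvidx rhsy nhp vir faw dbwh gmyx lnryh nkc zymk cvt jmhc dhjvq byken gycds
Hunk 7: at line 2 remove [nhp] add [svmv,hmi,unxij] -> 17 lines: kvidx rhsy svmv hmi unxij vir faw dbwh gmyx lnryh nkc zymk cvt jmhc dhjvq byken gycds
Final line 10: lnryh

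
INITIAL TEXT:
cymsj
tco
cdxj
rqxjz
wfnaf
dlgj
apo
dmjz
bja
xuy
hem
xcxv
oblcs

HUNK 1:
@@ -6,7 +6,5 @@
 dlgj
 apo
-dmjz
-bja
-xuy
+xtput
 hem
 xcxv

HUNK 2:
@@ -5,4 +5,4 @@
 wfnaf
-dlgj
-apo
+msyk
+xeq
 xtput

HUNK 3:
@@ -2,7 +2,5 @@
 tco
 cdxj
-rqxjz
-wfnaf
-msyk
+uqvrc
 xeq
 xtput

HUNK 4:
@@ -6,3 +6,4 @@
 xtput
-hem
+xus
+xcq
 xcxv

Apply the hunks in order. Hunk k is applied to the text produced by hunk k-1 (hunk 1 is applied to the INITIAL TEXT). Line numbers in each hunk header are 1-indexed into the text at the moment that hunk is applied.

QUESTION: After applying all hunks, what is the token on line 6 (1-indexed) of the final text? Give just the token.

Answer: xtput

Derivation:
Hunk 1: at line 6 remove [dmjz,bja,xuy] add [xtput] -> 11 lines: cymsj tco cdxj rqxjz wfnaf dlgj apo xtput hem xcxv oblcs
Hunk 2: at line 5 remove [dlgj,apo] add [msyk,xeq] -> 11 lines: cymsj tco cdxj rqxjz wfnaf msyk xeq xtput hem xcxv oblcs
Hunk 3: at line 2 remove [rqxjz,wfnaf,msyk] add [uqvrc] -> 9 lines: cymsj tco cdxj uqvrc xeq xtput hem xcxv oblcs
Hunk 4: at line 6 remove [hem] add [xus,xcq] -> 10 lines: cymsj tco cdxj uqvrc xeq xtput xus xcq xcxv oblcs
Final line 6: xtput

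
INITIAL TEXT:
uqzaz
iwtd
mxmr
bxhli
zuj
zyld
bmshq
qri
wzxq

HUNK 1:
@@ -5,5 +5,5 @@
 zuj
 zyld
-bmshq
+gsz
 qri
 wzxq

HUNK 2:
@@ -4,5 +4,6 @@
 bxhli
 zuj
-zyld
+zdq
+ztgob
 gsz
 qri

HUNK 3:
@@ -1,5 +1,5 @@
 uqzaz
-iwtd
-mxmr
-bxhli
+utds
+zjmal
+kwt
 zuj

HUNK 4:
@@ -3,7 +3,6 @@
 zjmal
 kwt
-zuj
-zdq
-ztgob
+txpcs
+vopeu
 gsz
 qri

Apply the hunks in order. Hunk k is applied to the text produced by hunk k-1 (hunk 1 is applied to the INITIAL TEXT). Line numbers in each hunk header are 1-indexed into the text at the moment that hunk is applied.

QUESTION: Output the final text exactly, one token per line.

Hunk 1: at line 5 remove [bmshq] add [gsz] -> 9 lines: uqzaz iwtd mxmr bxhli zuj zyld gsz qri wzxq
Hunk 2: at line 4 remove [zyld] add [zdq,ztgob] -> 10 lines: uqzaz iwtd mxmr bxhli zuj zdq ztgob gsz qri wzxq
Hunk 3: at line 1 remove [iwtd,mxmr,bxhli] add [utds,zjmal,kwt] -> 10 lines: uqzaz utds zjmal kwt zuj zdq ztgob gsz qri wzxq
Hunk 4: at line 3 remove [zuj,zdq,ztgob] add [txpcs,vopeu] -> 9 lines: uqzaz utds zjmal kwt txpcs vopeu gsz qri wzxq

Answer: uqzaz
utds
zjmal
kwt
txpcs
vopeu
gsz
qri
wzxq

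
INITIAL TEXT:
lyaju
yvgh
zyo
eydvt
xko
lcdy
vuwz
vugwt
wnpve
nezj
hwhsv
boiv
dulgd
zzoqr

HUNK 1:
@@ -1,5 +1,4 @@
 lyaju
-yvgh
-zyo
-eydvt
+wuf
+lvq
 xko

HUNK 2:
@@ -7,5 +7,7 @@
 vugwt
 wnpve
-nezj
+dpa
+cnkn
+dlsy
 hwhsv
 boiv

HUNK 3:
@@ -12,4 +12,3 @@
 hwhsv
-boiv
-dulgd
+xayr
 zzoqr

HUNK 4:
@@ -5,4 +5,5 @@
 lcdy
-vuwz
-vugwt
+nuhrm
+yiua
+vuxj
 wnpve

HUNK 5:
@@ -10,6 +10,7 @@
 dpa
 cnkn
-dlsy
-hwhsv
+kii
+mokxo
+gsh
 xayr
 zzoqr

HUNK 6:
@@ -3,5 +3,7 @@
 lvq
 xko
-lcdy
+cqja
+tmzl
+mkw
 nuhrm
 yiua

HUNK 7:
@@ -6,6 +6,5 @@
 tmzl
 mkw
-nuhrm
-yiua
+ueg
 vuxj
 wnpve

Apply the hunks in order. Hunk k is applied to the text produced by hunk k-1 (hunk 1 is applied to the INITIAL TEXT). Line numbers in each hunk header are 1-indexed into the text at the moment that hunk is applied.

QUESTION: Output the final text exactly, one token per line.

Answer: lyaju
wuf
lvq
xko
cqja
tmzl
mkw
ueg
vuxj
wnpve
dpa
cnkn
kii
mokxo
gsh
xayr
zzoqr

Derivation:
Hunk 1: at line 1 remove [yvgh,zyo,eydvt] add [wuf,lvq] -> 13 lines: lyaju wuf lvq xko lcdy vuwz vugwt wnpve nezj hwhsv boiv dulgd zzoqr
Hunk 2: at line 7 remove [nezj] add [dpa,cnkn,dlsy] -> 15 lines: lyaju wuf lvq xko lcdy vuwz vugwt wnpve dpa cnkn dlsy hwhsv boiv dulgd zzoqr
Hunk 3: at line 12 remove [boiv,dulgd] add [xayr] -> 14 lines: lyaju wuf lvq xko lcdy vuwz vugwt wnpve dpa cnkn dlsy hwhsv xayr zzoqr
Hunk 4: at line 5 remove [vuwz,vugwt] add [nuhrm,yiua,vuxj] -> 15 lines: lyaju wuf lvq xko lcdy nuhrm yiua vuxj wnpve dpa cnkn dlsy hwhsv xayr zzoqr
Hunk 5: at line 10 remove [dlsy,hwhsv] add [kii,mokxo,gsh] -> 16 lines: lyaju wuf lvq xko lcdy nuhrm yiua vuxj wnpve dpa cnkn kii mokxo gsh xayr zzoqr
Hunk 6: at line 3 remove [lcdy] add [cqja,tmzl,mkw] -> 18 lines: lyaju wuf lvq xko cqja tmzl mkw nuhrm yiua vuxj wnpve dpa cnkn kii mokxo gsh xayr zzoqr
Hunk 7: at line 6 remove [nuhrm,yiua] add [ueg] -> 17 lines: lyaju wuf lvq xko cqja tmzl mkw ueg vuxj wnpve dpa cnkn kii mokxo gsh xayr zzoqr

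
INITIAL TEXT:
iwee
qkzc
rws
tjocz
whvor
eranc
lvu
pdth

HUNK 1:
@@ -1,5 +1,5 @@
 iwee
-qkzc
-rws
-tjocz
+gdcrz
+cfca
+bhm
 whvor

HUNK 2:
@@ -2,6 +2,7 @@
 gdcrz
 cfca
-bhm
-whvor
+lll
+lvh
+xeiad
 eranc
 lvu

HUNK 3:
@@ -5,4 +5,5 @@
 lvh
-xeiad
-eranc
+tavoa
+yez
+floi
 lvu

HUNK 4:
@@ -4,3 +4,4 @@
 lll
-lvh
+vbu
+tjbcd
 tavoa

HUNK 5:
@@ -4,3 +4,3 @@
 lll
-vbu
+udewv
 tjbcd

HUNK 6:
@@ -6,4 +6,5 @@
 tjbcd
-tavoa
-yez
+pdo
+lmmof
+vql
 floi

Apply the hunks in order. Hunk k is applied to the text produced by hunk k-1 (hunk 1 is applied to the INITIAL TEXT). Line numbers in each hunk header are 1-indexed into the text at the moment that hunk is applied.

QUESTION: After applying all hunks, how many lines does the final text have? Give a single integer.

Hunk 1: at line 1 remove [qkzc,rws,tjocz] add [gdcrz,cfca,bhm] -> 8 lines: iwee gdcrz cfca bhm whvor eranc lvu pdth
Hunk 2: at line 2 remove [bhm,whvor] add [lll,lvh,xeiad] -> 9 lines: iwee gdcrz cfca lll lvh xeiad eranc lvu pdth
Hunk 3: at line 5 remove [xeiad,eranc] add [tavoa,yez,floi] -> 10 lines: iwee gdcrz cfca lll lvh tavoa yez floi lvu pdth
Hunk 4: at line 4 remove [lvh] add [vbu,tjbcd] -> 11 lines: iwee gdcrz cfca lll vbu tjbcd tavoa yez floi lvu pdth
Hunk 5: at line 4 remove [vbu] add [udewv] -> 11 lines: iwee gdcrz cfca lll udewv tjbcd tavoa yez floi lvu pdth
Hunk 6: at line 6 remove [tavoa,yez] add [pdo,lmmof,vql] -> 12 lines: iwee gdcrz cfca lll udewv tjbcd pdo lmmof vql floi lvu pdth
Final line count: 12

Answer: 12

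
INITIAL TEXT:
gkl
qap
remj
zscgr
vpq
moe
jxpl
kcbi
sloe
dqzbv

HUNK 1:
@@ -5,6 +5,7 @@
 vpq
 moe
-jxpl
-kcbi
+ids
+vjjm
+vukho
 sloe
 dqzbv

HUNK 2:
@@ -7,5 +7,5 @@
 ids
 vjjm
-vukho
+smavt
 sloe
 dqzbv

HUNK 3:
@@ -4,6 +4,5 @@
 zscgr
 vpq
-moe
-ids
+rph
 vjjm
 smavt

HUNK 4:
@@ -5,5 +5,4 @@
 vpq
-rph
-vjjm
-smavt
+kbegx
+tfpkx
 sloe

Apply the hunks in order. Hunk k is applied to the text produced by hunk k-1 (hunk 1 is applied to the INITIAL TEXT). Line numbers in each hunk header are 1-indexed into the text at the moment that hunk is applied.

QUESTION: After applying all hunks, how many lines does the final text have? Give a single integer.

Answer: 9

Derivation:
Hunk 1: at line 5 remove [jxpl,kcbi] add [ids,vjjm,vukho] -> 11 lines: gkl qap remj zscgr vpq moe ids vjjm vukho sloe dqzbv
Hunk 2: at line 7 remove [vukho] add [smavt] -> 11 lines: gkl qap remj zscgr vpq moe ids vjjm smavt sloe dqzbv
Hunk 3: at line 4 remove [moe,ids] add [rph] -> 10 lines: gkl qap remj zscgr vpq rph vjjm smavt sloe dqzbv
Hunk 4: at line 5 remove [rph,vjjm,smavt] add [kbegx,tfpkx] -> 9 lines: gkl qap remj zscgr vpq kbegx tfpkx sloe dqzbv
Final line count: 9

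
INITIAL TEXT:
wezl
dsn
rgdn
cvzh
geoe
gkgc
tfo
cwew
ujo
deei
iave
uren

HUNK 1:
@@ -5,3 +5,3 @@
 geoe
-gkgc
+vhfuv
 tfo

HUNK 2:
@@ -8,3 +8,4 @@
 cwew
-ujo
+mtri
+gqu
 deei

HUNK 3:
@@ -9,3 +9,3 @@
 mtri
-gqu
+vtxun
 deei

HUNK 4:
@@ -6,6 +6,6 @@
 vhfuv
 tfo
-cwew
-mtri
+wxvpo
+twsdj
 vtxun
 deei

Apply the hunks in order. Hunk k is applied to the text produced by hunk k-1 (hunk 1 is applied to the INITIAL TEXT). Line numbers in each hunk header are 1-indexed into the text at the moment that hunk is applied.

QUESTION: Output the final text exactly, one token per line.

Answer: wezl
dsn
rgdn
cvzh
geoe
vhfuv
tfo
wxvpo
twsdj
vtxun
deei
iave
uren

Derivation:
Hunk 1: at line 5 remove [gkgc] add [vhfuv] -> 12 lines: wezl dsn rgdn cvzh geoe vhfuv tfo cwew ujo deei iave uren
Hunk 2: at line 8 remove [ujo] add [mtri,gqu] -> 13 lines: wezl dsn rgdn cvzh geoe vhfuv tfo cwew mtri gqu deei iave uren
Hunk 3: at line 9 remove [gqu] add [vtxun] -> 13 lines: wezl dsn rgdn cvzh geoe vhfuv tfo cwew mtri vtxun deei iave uren
Hunk 4: at line 6 remove [cwew,mtri] add [wxvpo,twsdj] -> 13 lines: wezl dsn rgdn cvzh geoe vhfuv tfo wxvpo twsdj vtxun deei iave uren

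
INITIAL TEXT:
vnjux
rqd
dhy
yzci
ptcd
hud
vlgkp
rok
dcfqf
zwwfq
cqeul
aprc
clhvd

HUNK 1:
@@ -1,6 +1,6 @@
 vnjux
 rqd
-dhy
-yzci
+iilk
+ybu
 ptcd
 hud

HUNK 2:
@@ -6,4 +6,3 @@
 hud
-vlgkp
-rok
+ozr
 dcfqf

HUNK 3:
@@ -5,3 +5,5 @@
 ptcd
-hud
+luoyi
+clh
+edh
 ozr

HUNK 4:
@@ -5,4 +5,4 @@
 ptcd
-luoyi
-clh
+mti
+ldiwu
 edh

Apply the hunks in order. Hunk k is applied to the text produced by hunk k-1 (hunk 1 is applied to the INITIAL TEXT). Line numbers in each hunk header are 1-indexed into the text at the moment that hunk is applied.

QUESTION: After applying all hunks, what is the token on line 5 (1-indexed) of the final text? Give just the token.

Hunk 1: at line 1 remove [dhy,yzci] add [iilk,ybu] -> 13 lines: vnjux rqd iilk ybu ptcd hud vlgkp rok dcfqf zwwfq cqeul aprc clhvd
Hunk 2: at line 6 remove [vlgkp,rok] add [ozr] -> 12 lines: vnjux rqd iilk ybu ptcd hud ozr dcfqf zwwfq cqeul aprc clhvd
Hunk 3: at line 5 remove [hud] add [luoyi,clh,edh] -> 14 lines: vnjux rqd iilk ybu ptcd luoyi clh edh ozr dcfqf zwwfq cqeul aprc clhvd
Hunk 4: at line 5 remove [luoyi,clh] add [mti,ldiwu] -> 14 lines: vnjux rqd iilk ybu ptcd mti ldiwu edh ozr dcfqf zwwfq cqeul aprc clhvd
Final line 5: ptcd

Answer: ptcd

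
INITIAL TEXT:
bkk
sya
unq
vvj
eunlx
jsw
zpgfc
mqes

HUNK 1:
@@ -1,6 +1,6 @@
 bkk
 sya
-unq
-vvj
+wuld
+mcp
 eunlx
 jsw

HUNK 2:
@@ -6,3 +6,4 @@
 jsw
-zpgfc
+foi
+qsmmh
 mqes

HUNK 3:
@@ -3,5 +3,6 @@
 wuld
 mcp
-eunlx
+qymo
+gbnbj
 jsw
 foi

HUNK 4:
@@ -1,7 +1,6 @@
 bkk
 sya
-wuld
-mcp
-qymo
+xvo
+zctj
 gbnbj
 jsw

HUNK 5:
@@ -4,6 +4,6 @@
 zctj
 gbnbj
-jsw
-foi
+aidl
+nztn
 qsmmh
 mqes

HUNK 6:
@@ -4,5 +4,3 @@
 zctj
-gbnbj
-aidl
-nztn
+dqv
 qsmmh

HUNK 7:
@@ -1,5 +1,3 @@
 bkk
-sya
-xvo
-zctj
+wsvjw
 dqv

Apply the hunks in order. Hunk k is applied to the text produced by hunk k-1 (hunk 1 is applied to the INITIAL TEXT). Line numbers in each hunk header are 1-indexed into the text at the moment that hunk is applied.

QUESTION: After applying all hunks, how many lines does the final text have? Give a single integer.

Answer: 5

Derivation:
Hunk 1: at line 1 remove [unq,vvj] add [wuld,mcp] -> 8 lines: bkk sya wuld mcp eunlx jsw zpgfc mqes
Hunk 2: at line 6 remove [zpgfc] add [foi,qsmmh] -> 9 lines: bkk sya wuld mcp eunlx jsw foi qsmmh mqes
Hunk 3: at line 3 remove [eunlx] add [qymo,gbnbj] -> 10 lines: bkk sya wuld mcp qymo gbnbj jsw foi qsmmh mqes
Hunk 4: at line 1 remove [wuld,mcp,qymo] add [xvo,zctj] -> 9 lines: bkk sya xvo zctj gbnbj jsw foi qsmmh mqes
Hunk 5: at line 4 remove [jsw,foi] add [aidl,nztn] -> 9 lines: bkk sya xvo zctj gbnbj aidl nztn qsmmh mqes
Hunk 6: at line 4 remove [gbnbj,aidl,nztn] add [dqv] -> 7 lines: bkk sya xvo zctj dqv qsmmh mqes
Hunk 7: at line 1 remove [sya,xvo,zctj] add [wsvjw] -> 5 lines: bkk wsvjw dqv qsmmh mqes
Final line count: 5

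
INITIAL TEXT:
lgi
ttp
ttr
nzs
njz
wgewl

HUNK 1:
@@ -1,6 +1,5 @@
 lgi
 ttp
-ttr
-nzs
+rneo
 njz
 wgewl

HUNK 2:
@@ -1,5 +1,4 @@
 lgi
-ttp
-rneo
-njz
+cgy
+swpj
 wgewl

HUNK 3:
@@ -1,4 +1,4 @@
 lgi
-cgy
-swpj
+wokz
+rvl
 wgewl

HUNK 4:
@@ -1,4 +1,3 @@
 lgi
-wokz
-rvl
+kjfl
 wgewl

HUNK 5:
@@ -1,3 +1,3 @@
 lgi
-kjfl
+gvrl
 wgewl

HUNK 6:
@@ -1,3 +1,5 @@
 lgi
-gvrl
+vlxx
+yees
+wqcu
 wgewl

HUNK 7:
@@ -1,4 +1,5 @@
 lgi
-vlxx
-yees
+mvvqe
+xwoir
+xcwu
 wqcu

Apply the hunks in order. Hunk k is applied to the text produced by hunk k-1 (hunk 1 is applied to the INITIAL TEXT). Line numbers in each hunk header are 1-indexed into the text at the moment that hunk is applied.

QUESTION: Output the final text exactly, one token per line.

Hunk 1: at line 1 remove [ttr,nzs] add [rneo] -> 5 lines: lgi ttp rneo njz wgewl
Hunk 2: at line 1 remove [ttp,rneo,njz] add [cgy,swpj] -> 4 lines: lgi cgy swpj wgewl
Hunk 3: at line 1 remove [cgy,swpj] add [wokz,rvl] -> 4 lines: lgi wokz rvl wgewl
Hunk 4: at line 1 remove [wokz,rvl] add [kjfl] -> 3 lines: lgi kjfl wgewl
Hunk 5: at line 1 remove [kjfl] add [gvrl] -> 3 lines: lgi gvrl wgewl
Hunk 6: at line 1 remove [gvrl] add [vlxx,yees,wqcu] -> 5 lines: lgi vlxx yees wqcu wgewl
Hunk 7: at line 1 remove [vlxx,yees] add [mvvqe,xwoir,xcwu] -> 6 lines: lgi mvvqe xwoir xcwu wqcu wgewl

Answer: lgi
mvvqe
xwoir
xcwu
wqcu
wgewl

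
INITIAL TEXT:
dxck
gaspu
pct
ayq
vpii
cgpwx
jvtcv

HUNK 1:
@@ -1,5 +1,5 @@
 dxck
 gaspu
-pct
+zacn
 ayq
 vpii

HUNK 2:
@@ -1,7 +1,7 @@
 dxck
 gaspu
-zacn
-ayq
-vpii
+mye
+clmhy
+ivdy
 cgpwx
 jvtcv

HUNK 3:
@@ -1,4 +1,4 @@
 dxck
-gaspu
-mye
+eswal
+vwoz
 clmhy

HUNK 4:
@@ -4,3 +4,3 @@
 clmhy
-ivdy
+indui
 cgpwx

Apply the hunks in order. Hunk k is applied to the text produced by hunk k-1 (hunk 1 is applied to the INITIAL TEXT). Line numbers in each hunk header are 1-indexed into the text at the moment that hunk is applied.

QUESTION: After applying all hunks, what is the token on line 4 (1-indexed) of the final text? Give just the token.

Hunk 1: at line 1 remove [pct] add [zacn] -> 7 lines: dxck gaspu zacn ayq vpii cgpwx jvtcv
Hunk 2: at line 1 remove [zacn,ayq,vpii] add [mye,clmhy,ivdy] -> 7 lines: dxck gaspu mye clmhy ivdy cgpwx jvtcv
Hunk 3: at line 1 remove [gaspu,mye] add [eswal,vwoz] -> 7 lines: dxck eswal vwoz clmhy ivdy cgpwx jvtcv
Hunk 4: at line 4 remove [ivdy] add [indui] -> 7 lines: dxck eswal vwoz clmhy indui cgpwx jvtcv
Final line 4: clmhy

Answer: clmhy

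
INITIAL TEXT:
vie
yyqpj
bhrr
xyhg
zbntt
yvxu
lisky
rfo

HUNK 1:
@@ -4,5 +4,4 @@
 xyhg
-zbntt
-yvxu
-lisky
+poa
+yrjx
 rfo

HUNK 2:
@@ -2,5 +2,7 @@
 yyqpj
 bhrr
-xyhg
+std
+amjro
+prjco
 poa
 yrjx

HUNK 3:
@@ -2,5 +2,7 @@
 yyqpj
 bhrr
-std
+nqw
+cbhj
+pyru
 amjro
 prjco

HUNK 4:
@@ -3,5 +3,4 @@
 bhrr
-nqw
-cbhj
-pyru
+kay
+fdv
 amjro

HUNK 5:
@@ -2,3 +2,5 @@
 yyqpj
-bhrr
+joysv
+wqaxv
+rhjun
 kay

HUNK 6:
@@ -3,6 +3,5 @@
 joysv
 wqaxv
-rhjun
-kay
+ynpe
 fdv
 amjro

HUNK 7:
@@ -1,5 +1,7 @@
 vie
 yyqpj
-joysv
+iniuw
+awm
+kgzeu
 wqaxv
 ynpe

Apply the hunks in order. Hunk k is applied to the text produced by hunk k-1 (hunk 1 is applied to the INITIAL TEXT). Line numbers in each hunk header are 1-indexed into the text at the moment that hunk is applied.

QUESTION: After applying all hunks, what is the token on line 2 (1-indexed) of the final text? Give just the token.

Answer: yyqpj

Derivation:
Hunk 1: at line 4 remove [zbntt,yvxu,lisky] add [poa,yrjx] -> 7 lines: vie yyqpj bhrr xyhg poa yrjx rfo
Hunk 2: at line 2 remove [xyhg] add [std,amjro,prjco] -> 9 lines: vie yyqpj bhrr std amjro prjco poa yrjx rfo
Hunk 3: at line 2 remove [std] add [nqw,cbhj,pyru] -> 11 lines: vie yyqpj bhrr nqw cbhj pyru amjro prjco poa yrjx rfo
Hunk 4: at line 3 remove [nqw,cbhj,pyru] add [kay,fdv] -> 10 lines: vie yyqpj bhrr kay fdv amjro prjco poa yrjx rfo
Hunk 5: at line 2 remove [bhrr] add [joysv,wqaxv,rhjun] -> 12 lines: vie yyqpj joysv wqaxv rhjun kay fdv amjro prjco poa yrjx rfo
Hunk 6: at line 3 remove [rhjun,kay] add [ynpe] -> 11 lines: vie yyqpj joysv wqaxv ynpe fdv amjro prjco poa yrjx rfo
Hunk 7: at line 1 remove [joysv] add [iniuw,awm,kgzeu] -> 13 lines: vie yyqpj iniuw awm kgzeu wqaxv ynpe fdv amjro prjco poa yrjx rfo
Final line 2: yyqpj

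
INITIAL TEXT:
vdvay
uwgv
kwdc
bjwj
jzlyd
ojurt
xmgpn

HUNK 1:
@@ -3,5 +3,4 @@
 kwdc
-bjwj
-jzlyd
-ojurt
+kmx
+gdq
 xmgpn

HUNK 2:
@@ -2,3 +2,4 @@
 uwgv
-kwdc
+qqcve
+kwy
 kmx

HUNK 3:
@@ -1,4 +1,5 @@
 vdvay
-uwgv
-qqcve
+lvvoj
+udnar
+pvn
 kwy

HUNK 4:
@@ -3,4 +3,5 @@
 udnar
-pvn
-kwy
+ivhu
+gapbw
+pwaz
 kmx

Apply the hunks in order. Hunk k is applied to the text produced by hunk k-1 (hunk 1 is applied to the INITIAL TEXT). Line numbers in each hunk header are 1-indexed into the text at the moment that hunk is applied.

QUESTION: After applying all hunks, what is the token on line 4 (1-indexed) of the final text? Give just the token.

Answer: ivhu

Derivation:
Hunk 1: at line 3 remove [bjwj,jzlyd,ojurt] add [kmx,gdq] -> 6 lines: vdvay uwgv kwdc kmx gdq xmgpn
Hunk 2: at line 2 remove [kwdc] add [qqcve,kwy] -> 7 lines: vdvay uwgv qqcve kwy kmx gdq xmgpn
Hunk 3: at line 1 remove [uwgv,qqcve] add [lvvoj,udnar,pvn] -> 8 lines: vdvay lvvoj udnar pvn kwy kmx gdq xmgpn
Hunk 4: at line 3 remove [pvn,kwy] add [ivhu,gapbw,pwaz] -> 9 lines: vdvay lvvoj udnar ivhu gapbw pwaz kmx gdq xmgpn
Final line 4: ivhu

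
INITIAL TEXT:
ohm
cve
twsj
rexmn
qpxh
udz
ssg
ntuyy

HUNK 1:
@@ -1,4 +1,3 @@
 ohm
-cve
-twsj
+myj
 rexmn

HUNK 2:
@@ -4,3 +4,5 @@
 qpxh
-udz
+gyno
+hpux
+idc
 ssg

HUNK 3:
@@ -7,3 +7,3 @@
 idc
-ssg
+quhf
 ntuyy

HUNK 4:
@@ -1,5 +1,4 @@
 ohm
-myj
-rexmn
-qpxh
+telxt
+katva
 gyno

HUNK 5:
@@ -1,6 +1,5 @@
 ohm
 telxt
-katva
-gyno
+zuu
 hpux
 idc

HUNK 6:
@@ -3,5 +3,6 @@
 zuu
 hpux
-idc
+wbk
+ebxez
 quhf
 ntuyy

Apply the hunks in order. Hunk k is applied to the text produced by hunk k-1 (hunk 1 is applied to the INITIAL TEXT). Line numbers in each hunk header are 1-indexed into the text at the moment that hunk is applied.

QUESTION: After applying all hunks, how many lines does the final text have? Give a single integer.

Answer: 8

Derivation:
Hunk 1: at line 1 remove [cve,twsj] add [myj] -> 7 lines: ohm myj rexmn qpxh udz ssg ntuyy
Hunk 2: at line 4 remove [udz] add [gyno,hpux,idc] -> 9 lines: ohm myj rexmn qpxh gyno hpux idc ssg ntuyy
Hunk 3: at line 7 remove [ssg] add [quhf] -> 9 lines: ohm myj rexmn qpxh gyno hpux idc quhf ntuyy
Hunk 4: at line 1 remove [myj,rexmn,qpxh] add [telxt,katva] -> 8 lines: ohm telxt katva gyno hpux idc quhf ntuyy
Hunk 5: at line 1 remove [katva,gyno] add [zuu] -> 7 lines: ohm telxt zuu hpux idc quhf ntuyy
Hunk 6: at line 3 remove [idc] add [wbk,ebxez] -> 8 lines: ohm telxt zuu hpux wbk ebxez quhf ntuyy
Final line count: 8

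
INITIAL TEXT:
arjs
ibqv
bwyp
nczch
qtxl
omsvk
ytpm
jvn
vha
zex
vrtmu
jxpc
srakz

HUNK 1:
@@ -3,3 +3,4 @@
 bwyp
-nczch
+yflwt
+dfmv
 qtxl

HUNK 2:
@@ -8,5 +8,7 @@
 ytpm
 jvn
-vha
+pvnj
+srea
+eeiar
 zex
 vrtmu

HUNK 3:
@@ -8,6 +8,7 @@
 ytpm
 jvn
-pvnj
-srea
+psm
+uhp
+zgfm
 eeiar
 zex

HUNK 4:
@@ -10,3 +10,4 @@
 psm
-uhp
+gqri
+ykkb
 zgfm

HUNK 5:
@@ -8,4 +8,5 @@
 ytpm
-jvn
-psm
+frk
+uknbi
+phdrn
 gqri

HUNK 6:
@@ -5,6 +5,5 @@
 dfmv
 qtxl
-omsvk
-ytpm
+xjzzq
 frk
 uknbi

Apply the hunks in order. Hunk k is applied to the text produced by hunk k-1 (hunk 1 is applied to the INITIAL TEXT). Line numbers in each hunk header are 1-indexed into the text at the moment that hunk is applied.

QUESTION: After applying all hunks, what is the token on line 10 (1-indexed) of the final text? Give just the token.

Hunk 1: at line 3 remove [nczch] add [yflwt,dfmv] -> 14 lines: arjs ibqv bwyp yflwt dfmv qtxl omsvk ytpm jvn vha zex vrtmu jxpc srakz
Hunk 2: at line 8 remove [vha] add [pvnj,srea,eeiar] -> 16 lines: arjs ibqv bwyp yflwt dfmv qtxl omsvk ytpm jvn pvnj srea eeiar zex vrtmu jxpc srakz
Hunk 3: at line 8 remove [pvnj,srea] add [psm,uhp,zgfm] -> 17 lines: arjs ibqv bwyp yflwt dfmv qtxl omsvk ytpm jvn psm uhp zgfm eeiar zex vrtmu jxpc srakz
Hunk 4: at line 10 remove [uhp] add [gqri,ykkb] -> 18 lines: arjs ibqv bwyp yflwt dfmv qtxl omsvk ytpm jvn psm gqri ykkb zgfm eeiar zex vrtmu jxpc srakz
Hunk 5: at line 8 remove [jvn,psm] add [frk,uknbi,phdrn] -> 19 lines: arjs ibqv bwyp yflwt dfmv qtxl omsvk ytpm frk uknbi phdrn gqri ykkb zgfm eeiar zex vrtmu jxpc srakz
Hunk 6: at line 5 remove [omsvk,ytpm] add [xjzzq] -> 18 lines: arjs ibqv bwyp yflwt dfmv qtxl xjzzq frk uknbi phdrn gqri ykkb zgfm eeiar zex vrtmu jxpc srakz
Final line 10: phdrn

Answer: phdrn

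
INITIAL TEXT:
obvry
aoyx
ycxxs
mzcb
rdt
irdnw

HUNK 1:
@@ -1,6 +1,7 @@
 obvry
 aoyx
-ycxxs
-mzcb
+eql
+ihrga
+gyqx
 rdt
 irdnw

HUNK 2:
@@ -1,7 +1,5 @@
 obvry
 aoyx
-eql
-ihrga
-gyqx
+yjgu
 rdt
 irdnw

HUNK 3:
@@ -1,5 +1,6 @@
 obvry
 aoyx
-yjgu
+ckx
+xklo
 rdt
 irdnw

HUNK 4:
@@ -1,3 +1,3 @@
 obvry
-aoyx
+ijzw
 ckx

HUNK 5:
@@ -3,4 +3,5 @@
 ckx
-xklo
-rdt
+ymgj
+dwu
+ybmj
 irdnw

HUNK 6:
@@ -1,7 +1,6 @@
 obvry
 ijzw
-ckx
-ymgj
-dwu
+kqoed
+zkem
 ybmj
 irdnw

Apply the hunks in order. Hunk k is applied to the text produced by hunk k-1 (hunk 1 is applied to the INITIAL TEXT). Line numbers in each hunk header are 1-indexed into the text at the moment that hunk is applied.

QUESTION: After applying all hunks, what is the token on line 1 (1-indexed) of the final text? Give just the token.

Hunk 1: at line 1 remove [ycxxs,mzcb] add [eql,ihrga,gyqx] -> 7 lines: obvry aoyx eql ihrga gyqx rdt irdnw
Hunk 2: at line 1 remove [eql,ihrga,gyqx] add [yjgu] -> 5 lines: obvry aoyx yjgu rdt irdnw
Hunk 3: at line 1 remove [yjgu] add [ckx,xklo] -> 6 lines: obvry aoyx ckx xklo rdt irdnw
Hunk 4: at line 1 remove [aoyx] add [ijzw] -> 6 lines: obvry ijzw ckx xklo rdt irdnw
Hunk 5: at line 3 remove [xklo,rdt] add [ymgj,dwu,ybmj] -> 7 lines: obvry ijzw ckx ymgj dwu ybmj irdnw
Hunk 6: at line 1 remove [ckx,ymgj,dwu] add [kqoed,zkem] -> 6 lines: obvry ijzw kqoed zkem ybmj irdnw
Final line 1: obvry

Answer: obvry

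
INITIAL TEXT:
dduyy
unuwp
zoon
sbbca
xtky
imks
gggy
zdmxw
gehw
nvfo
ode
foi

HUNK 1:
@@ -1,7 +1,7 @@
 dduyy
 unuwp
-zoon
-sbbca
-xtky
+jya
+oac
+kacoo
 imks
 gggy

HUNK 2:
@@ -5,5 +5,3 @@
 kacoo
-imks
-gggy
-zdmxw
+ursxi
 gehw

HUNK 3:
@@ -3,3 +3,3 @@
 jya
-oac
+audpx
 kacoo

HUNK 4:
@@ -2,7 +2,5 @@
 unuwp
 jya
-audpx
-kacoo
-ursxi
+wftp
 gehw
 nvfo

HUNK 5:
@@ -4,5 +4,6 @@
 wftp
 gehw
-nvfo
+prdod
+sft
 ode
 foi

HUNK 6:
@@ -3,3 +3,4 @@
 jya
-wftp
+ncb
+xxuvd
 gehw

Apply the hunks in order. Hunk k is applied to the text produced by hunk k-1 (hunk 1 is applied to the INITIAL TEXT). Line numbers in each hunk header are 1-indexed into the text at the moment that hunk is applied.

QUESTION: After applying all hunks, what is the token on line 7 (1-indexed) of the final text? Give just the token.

Answer: prdod

Derivation:
Hunk 1: at line 1 remove [zoon,sbbca,xtky] add [jya,oac,kacoo] -> 12 lines: dduyy unuwp jya oac kacoo imks gggy zdmxw gehw nvfo ode foi
Hunk 2: at line 5 remove [imks,gggy,zdmxw] add [ursxi] -> 10 lines: dduyy unuwp jya oac kacoo ursxi gehw nvfo ode foi
Hunk 3: at line 3 remove [oac] add [audpx] -> 10 lines: dduyy unuwp jya audpx kacoo ursxi gehw nvfo ode foi
Hunk 4: at line 2 remove [audpx,kacoo,ursxi] add [wftp] -> 8 lines: dduyy unuwp jya wftp gehw nvfo ode foi
Hunk 5: at line 4 remove [nvfo] add [prdod,sft] -> 9 lines: dduyy unuwp jya wftp gehw prdod sft ode foi
Hunk 6: at line 3 remove [wftp] add [ncb,xxuvd] -> 10 lines: dduyy unuwp jya ncb xxuvd gehw prdod sft ode foi
Final line 7: prdod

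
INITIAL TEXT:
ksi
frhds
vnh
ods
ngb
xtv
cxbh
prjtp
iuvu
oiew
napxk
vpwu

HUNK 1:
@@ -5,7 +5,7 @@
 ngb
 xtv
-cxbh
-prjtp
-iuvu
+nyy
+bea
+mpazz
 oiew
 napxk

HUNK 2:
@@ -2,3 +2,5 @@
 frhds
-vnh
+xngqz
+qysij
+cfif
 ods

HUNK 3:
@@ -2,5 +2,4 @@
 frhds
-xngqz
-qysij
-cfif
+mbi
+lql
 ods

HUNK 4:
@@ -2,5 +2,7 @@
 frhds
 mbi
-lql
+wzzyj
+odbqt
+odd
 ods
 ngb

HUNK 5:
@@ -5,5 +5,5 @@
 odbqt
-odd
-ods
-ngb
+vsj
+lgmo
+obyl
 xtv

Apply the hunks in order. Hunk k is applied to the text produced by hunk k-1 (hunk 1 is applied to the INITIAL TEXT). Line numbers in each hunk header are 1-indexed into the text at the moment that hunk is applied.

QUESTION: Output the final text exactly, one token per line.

Hunk 1: at line 5 remove [cxbh,prjtp,iuvu] add [nyy,bea,mpazz] -> 12 lines: ksi frhds vnh ods ngb xtv nyy bea mpazz oiew napxk vpwu
Hunk 2: at line 2 remove [vnh] add [xngqz,qysij,cfif] -> 14 lines: ksi frhds xngqz qysij cfif ods ngb xtv nyy bea mpazz oiew napxk vpwu
Hunk 3: at line 2 remove [xngqz,qysij,cfif] add [mbi,lql] -> 13 lines: ksi frhds mbi lql ods ngb xtv nyy bea mpazz oiew napxk vpwu
Hunk 4: at line 2 remove [lql] add [wzzyj,odbqt,odd] -> 15 lines: ksi frhds mbi wzzyj odbqt odd ods ngb xtv nyy bea mpazz oiew napxk vpwu
Hunk 5: at line 5 remove [odd,ods,ngb] add [vsj,lgmo,obyl] -> 15 lines: ksi frhds mbi wzzyj odbqt vsj lgmo obyl xtv nyy bea mpazz oiew napxk vpwu

Answer: ksi
frhds
mbi
wzzyj
odbqt
vsj
lgmo
obyl
xtv
nyy
bea
mpazz
oiew
napxk
vpwu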